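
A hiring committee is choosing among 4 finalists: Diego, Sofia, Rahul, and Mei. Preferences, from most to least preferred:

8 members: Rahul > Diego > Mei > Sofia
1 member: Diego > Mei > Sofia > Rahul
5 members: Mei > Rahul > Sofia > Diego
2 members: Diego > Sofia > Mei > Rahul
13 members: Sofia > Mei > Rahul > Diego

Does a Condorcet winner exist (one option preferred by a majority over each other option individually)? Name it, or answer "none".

Sofia vs Diego: 18–11 for Sofia.
Sofia vs Rahul: 16–13 for Sofia.
Sofia vs Mei: 15–14 for Sofia.
Sofia beats every other option head-to-head.

Sofia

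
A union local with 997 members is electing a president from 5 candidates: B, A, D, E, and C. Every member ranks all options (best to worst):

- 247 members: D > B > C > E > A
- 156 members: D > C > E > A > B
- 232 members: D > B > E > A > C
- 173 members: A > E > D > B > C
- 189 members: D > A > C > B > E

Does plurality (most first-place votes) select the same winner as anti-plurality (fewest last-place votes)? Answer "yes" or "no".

yes

Plurality — first-place votes: B 0, A 173, D 824, E 0, C 0. Winner: D.
Anti-plurality — last-place votes: B 156, A 247, D 0, E 189, C 405. Winner: D.
The two methods agree.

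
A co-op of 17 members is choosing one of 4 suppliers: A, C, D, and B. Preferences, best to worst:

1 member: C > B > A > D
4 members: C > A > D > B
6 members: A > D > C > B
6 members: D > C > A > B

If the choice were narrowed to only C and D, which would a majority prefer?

D

Voters preferring C to D: 5; preferring D to C: 12.
D wins the head-to-head.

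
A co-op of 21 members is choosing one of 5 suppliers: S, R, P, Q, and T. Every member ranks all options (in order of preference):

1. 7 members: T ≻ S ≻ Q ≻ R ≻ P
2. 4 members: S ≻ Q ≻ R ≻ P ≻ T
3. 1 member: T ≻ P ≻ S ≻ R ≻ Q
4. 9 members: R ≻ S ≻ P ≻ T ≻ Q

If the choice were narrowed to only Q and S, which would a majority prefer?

S

Voters preferring Q to S: 0; preferring S to Q: 21.
S wins the head-to-head.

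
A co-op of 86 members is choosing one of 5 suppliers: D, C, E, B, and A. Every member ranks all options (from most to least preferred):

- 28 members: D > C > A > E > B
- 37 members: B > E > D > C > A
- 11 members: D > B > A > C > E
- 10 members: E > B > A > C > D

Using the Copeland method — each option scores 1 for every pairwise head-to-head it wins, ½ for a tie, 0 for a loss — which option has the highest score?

D: beats C and A; loses to E and B → score 2.
C: beats A; loses to D, E, and B → score 1.
E: beats D, C, and A; loses to B → score 3.
B: beats D, C, E, and A → score 4.
A: loses to D, C, E, and B → score 0.
B has the best pairwise record.

B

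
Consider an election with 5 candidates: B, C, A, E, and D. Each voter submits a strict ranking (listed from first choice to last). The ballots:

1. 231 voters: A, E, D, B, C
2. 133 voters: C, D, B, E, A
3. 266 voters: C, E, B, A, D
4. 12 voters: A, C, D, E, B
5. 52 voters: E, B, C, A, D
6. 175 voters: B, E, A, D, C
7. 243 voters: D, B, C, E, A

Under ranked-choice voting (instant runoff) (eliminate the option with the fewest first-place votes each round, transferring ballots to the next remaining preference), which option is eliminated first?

E

Round 1: B 175, C 399, A 243, E 52, D 243. Eliminate E.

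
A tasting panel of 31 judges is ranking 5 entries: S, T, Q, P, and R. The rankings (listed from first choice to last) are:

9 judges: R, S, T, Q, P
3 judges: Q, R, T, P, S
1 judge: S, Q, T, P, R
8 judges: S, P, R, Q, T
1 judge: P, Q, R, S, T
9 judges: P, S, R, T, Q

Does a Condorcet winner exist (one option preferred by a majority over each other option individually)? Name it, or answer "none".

S

S vs T: 28–3 for S.
S vs Q: 27–4 for S.
S vs P: 18–13 for S.
S vs R: 18–13 for S.
S beats every other option head-to-head.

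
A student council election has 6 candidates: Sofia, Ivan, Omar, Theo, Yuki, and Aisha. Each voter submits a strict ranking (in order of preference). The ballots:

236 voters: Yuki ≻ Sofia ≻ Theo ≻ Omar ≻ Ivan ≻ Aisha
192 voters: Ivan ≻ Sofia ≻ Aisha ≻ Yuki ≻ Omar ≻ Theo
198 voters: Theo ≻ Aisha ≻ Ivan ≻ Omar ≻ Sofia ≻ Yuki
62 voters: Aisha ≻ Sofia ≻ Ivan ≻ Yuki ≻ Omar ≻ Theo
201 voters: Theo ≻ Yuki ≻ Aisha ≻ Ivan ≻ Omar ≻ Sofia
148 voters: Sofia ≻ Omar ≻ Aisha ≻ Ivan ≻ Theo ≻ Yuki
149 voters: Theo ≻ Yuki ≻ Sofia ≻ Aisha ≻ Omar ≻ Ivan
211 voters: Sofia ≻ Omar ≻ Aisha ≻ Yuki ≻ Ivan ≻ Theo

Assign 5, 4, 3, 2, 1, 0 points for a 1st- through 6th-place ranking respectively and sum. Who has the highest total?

Sofia: 236·4 + 192·4 + 198·1 + 62·4 + 201·0 + 148·5 + 149·3 + 211·5 = 4400
Ivan: 236·1 + 192·5 + 198·3 + 62·3 + 201·2 + 148·2 + 149·0 + 211·1 = 2885
Omar: 236·2 + 192·1 + 198·2 + 62·1 + 201·1 + 148·4 + 149·1 + 211·4 = 2908
Theo: 236·3 + 192·0 + 198·5 + 62·0 + 201·5 + 148·1 + 149·5 + 211·0 = 3596
Yuki: 236·5 + 192·2 + 198·0 + 62·2 + 201·4 + 148·0 + 149·4 + 211·2 = 3510
Aisha: 236·0 + 192·3 + 198·4 + 62·5 + 201·3 + 148·3 + 149·2 + 211·3 = 3656
Sofia has the highest Borda score (4400).

Sofia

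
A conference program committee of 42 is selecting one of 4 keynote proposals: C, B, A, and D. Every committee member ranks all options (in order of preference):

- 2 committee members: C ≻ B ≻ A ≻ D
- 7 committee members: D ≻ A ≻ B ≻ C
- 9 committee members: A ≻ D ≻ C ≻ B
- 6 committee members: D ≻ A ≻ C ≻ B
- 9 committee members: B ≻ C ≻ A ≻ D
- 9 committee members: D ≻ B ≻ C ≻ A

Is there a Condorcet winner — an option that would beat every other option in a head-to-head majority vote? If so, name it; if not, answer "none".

D

D vs C: 31–11 for D.
D vs B: 31–11 for D.
D vs A: 22–20 for D.
D beats every other option head-to-head.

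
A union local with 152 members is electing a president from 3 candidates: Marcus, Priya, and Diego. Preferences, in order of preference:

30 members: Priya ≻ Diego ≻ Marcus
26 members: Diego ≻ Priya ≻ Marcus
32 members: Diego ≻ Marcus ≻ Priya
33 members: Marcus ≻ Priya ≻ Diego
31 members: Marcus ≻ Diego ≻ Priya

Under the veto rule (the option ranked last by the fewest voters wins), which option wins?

Last-place votes: Marcus 56, Priya 63, Diego 33.
Diego is ranked last by the fewest voters, so Diego wins.

Diego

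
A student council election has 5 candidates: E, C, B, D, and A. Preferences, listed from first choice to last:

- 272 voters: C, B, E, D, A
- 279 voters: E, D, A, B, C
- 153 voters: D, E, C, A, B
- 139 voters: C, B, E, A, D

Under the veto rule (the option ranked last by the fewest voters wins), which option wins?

E

Last-place votes: E 0, C 279, B 153, D 139, A 272.
E is ranked last by the fewest voters, so E wins.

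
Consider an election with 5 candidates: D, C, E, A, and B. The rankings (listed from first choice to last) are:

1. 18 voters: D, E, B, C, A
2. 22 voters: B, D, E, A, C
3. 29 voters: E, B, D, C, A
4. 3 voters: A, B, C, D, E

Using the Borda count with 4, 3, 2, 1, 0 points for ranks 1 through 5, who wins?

B

D: 18·4 + 22·3 + 29·2 + 3·1 = 199
C: 18·1 + 22·0 + 29·1 + 3·2 = 53
E: 18·3 + 22·2 + 29·4 + 3·0 = 214
A: 18·0 + 22·1 + 29·0 + 3·4 = 34
B: 18·2 + 22·4 + 29·3 + 3·3 = 220
B has the highest Borda score (220).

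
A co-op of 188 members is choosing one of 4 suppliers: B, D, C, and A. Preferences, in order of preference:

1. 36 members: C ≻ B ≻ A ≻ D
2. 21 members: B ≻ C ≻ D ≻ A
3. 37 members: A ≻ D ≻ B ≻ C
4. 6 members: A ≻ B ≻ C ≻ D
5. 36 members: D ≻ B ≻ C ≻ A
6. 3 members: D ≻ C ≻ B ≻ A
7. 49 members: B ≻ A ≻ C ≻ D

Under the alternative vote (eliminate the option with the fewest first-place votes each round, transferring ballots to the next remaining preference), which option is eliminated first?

C

Round 1: B 70, D 39, C 36, A 43. Eliminate C.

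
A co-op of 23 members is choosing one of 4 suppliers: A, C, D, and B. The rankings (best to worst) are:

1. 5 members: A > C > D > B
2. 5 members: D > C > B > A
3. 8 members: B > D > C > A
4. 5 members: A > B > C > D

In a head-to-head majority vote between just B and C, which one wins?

Voters preferring B to C: 13; preferring C to B: 10.
B wins the head-to-head.

B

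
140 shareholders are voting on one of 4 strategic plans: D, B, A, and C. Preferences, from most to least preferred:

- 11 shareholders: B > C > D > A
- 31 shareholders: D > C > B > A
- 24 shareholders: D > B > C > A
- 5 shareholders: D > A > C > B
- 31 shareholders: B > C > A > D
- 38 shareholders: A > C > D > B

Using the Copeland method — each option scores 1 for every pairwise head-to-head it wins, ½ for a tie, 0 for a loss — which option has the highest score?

C

D: beats B and A; loses to C → score 2.
B: beats A; loses to D and C → score 1.
A: loses to D, B, and C → score 0.
C: beats D, B, and A → score 3.
C has the best pairwise record.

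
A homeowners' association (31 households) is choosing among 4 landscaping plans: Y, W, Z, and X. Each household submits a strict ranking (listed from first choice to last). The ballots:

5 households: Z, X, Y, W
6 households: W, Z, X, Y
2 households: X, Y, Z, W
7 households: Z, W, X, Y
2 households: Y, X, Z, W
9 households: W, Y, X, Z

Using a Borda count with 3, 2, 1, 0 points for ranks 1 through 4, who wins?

W

Y: 5·1 + 6·0 + 2·2 + 7·0 + 2·3 + 9·2 = 33
W: 5·0 + 6·3 + 2·0 + 7·2 + 2·0 + 9·3 = 59
Z: 5·3 + 6·2 + 2·1 + 7·3 + 2·1 + 9·0 = 52
X: 5·2 + 6·1 + 2·3 + 7·1 + 2·2 + 9·1 = 42
W has the highest Borda score (59).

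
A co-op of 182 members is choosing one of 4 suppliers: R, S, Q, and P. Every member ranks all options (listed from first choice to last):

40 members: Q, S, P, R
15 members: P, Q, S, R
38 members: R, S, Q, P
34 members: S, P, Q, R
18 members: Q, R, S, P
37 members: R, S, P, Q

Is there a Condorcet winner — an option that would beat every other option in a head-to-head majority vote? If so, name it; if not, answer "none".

none

Checking pairwise contests:
Q beats R 107–75.
R beats S 93–89.
S beats Q 109–73.
R beats P 93–89.
Every option loses at least one head-to-head, so there is no Condorcet winner.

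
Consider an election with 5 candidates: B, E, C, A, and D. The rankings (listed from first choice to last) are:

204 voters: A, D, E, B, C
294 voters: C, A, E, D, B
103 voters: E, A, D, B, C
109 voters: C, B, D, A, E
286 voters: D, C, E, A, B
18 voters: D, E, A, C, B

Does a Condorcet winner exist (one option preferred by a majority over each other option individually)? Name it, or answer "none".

Checking pairwise contests:
E beats B 905–109.
C beats E 689–325.
D beats C 611–403.
C beats A 689–325.
A beats D 601–413.
Every option loses at least one head-to-head, so there is no Condorcet winner.

none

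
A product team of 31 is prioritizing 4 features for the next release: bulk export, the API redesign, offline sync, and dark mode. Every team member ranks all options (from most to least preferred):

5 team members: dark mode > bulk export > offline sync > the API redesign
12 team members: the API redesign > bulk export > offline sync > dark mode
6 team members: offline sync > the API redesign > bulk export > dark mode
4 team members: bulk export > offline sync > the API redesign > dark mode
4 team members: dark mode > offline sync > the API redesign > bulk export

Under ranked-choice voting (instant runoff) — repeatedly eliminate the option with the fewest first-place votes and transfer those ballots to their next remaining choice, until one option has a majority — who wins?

Round 1: bulk export 4, the API redesign 12, offline sync 6, dark mode 9. Eliminate bulk export.
Round 2: the API redesign 12, offline sync 10, dark mode 9. Eliminate dark mode.
Round 3: the API redesign 12, offline sync 19. Offline sync has a majority.

offline sync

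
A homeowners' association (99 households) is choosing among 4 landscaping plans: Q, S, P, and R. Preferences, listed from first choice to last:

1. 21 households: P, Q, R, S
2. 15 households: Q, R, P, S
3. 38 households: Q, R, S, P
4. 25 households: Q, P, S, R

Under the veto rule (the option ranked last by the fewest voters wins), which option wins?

Last-place votes: Q 0, S 36, P 38, R 25.
Q is ranked last by the fewest voters, so Q wins.

Q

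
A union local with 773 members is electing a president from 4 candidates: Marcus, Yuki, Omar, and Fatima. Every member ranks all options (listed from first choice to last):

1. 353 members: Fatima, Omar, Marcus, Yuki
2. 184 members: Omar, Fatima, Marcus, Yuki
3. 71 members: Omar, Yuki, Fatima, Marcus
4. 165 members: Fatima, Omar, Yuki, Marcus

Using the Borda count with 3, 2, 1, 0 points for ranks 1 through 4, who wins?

Fatima

Marcus: 353·1 + 184·1 + 71·0 + 165·0 = 537
Yuki: 353·0 + 184·0 + 71·2 + 165·1 = 307
Omar: 353·2 + 184·3 + 71·3 + 165·2 = 1801
Fatima: 353·3 + 184·2 + 71·1 + 165·3 = 1993
Fatima has the highest Borda score (1993).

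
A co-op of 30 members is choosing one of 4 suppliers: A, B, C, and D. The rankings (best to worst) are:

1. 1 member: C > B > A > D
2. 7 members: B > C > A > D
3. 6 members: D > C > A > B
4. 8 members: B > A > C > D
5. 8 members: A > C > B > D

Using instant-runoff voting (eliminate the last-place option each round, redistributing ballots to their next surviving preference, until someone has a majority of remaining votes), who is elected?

B

Round 1: A 8, B 15, C 1, D 6. Eliminate C.
Round 2: A 8, B 16, D 6. B has a majority.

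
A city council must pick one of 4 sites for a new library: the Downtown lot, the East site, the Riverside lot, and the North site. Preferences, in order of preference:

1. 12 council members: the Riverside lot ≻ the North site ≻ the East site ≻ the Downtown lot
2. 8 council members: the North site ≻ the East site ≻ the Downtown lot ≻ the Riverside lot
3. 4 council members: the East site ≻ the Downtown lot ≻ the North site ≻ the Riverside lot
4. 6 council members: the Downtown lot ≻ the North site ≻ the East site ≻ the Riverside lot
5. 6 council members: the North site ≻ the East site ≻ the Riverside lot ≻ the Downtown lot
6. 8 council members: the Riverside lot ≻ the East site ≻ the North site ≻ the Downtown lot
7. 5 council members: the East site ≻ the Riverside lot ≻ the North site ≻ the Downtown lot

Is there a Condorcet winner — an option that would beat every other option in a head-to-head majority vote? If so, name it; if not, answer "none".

Checking pairwise contests:
the East site beats the Downtown lot 43–6.
the North site beats the East site 32–17.
the East site beats the Riverside lot 29–20.
the Riverside lot beats the North site 25–24.
Every option loses at least one head-to-head, so there is no Condorcet winner.

none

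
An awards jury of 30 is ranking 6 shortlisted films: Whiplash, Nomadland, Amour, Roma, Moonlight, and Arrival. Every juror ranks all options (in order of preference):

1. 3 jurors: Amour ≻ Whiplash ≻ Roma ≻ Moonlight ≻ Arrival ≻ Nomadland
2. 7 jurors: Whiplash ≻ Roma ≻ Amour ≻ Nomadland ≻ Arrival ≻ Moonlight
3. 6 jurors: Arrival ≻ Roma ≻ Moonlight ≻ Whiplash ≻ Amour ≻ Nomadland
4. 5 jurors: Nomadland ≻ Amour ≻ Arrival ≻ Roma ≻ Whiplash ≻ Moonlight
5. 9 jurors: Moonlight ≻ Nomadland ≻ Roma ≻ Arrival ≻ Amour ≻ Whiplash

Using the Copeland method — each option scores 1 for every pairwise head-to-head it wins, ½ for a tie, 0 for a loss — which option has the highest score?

Whiplash: beats Nomadland; ties Moonlight; loses to Amour, Roma, and Arrival → score 1.5.
Nomadland: beats Arrival; loses to Whiplash, Amour, Roma, and Moonlight → score 1.
Amour: beats Whiplash and Nomadland; ties Moonlight and Arrival; loses to Roma → score 3.
Roma: beats Whiplash, Nomadland, Amour, Moonlight, and Arrival → score 5.
Moonlight: beats Nomadland; ties Whiplash and Amour; loses to Roma and Arrival → score 2.
Arrival: beats Whiplash and Moonlight; ties Amour; loses to Nomadland and Roma → score 2.5.
Roma has the best pairwise record.

Roma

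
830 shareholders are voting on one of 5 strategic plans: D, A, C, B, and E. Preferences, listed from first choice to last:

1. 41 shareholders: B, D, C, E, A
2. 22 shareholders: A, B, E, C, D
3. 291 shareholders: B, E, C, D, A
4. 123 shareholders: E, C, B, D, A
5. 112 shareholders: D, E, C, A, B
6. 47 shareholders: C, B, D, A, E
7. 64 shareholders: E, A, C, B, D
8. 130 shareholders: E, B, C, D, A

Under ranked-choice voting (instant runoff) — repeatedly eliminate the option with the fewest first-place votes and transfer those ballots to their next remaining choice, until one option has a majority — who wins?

E

Round 1: D 112, A 22, C 47, B 332, E 317. Eliminate A.
Round 2: D 112, C 47, B 354, E 317. Eliminate C.
Round 3: D 112, B 401, E 317. Eliminate D.
Round 4: B 401, E 429. E has a majority.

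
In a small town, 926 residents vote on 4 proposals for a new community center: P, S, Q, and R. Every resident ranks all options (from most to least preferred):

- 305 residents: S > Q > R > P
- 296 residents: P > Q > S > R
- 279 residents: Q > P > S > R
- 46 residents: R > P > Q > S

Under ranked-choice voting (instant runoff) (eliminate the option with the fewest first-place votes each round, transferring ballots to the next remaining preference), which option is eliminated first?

R

Round 1: P 296, S 305, Q 279, R 46. Eliminate R.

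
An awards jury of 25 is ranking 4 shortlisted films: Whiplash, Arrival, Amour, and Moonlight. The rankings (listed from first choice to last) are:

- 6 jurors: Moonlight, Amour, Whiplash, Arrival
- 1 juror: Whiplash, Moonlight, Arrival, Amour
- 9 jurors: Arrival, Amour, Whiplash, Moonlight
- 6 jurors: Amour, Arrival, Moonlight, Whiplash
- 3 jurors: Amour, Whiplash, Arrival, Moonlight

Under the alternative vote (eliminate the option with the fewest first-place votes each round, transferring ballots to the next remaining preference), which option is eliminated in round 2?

Moonlight

Round 1: Whiplash 1, Arrival 9, Amour 9, Moonlight 6. Eliminate Whiplash.
Round 2: Arrival 9, Amour 9, Moonlight 7. Eliminate Moonlight.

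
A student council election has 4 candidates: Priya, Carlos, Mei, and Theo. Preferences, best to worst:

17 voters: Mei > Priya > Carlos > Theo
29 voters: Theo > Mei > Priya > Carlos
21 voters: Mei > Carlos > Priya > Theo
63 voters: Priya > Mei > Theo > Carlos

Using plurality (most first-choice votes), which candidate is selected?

First-place votes: Priya 63, Carlos 0, Mei 38, Theo 29.
Priya has the most first-place votes.

Priya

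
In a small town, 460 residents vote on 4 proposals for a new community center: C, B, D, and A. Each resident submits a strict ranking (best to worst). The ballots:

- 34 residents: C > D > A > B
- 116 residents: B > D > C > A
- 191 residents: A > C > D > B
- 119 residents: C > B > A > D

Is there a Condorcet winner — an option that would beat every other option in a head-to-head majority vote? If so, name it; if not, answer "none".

C vs B: 344–116 for C.
C vs D: 344–116 for C.
C vs A: 269–191 for C.
C beats every other option head-to-head.

C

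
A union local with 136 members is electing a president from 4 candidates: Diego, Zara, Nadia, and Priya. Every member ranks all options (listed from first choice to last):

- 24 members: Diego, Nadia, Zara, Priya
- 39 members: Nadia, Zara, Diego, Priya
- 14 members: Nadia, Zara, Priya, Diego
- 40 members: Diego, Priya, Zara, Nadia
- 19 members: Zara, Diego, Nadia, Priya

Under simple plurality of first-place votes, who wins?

First-place votes: Diego 64, Zara 19, Nadia 53, Priya 0.
Diego has the most first-place votes.

Diego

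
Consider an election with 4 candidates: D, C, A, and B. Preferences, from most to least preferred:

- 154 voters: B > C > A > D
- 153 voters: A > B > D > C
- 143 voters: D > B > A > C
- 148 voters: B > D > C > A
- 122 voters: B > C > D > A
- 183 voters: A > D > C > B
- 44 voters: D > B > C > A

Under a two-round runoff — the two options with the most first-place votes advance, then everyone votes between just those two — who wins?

B

Round 1 first-place votes: D 187, C 0, A 336, B 424.
B and A advance.
Runoff: B is preferred to A by 611 voters; A by 336.
B wins the runoff.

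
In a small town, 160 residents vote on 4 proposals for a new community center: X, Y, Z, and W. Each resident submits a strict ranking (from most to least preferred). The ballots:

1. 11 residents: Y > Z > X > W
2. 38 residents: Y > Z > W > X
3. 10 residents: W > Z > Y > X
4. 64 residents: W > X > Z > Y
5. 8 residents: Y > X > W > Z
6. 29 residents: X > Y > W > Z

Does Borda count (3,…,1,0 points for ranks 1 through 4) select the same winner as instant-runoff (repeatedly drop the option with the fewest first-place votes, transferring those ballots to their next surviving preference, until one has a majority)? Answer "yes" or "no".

Borda — scores: X 242, Y 239, Z 182, W 297. Winner: W.
Instant-runoff — R1 X 29, Y 57, Z 0, W 74 (Z out); R2 X 29, Y 57, W 74 (X out); R3 Y 86, W 74 (Y winner). Winner: Y.
The two methods disagree.

no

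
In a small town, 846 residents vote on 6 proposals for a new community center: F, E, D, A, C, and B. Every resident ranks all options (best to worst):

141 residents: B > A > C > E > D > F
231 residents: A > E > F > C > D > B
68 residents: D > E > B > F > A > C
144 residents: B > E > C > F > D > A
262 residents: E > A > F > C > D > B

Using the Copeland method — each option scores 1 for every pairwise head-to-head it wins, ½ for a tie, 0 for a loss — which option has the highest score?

E

F: beats D, C, and B; loses to E and A → score 3.
E: beats F, D, A, C, and B → score 5.
D: beats B; loses to F, E, A, and C → score 1.
A: beats F, D, C, and B; loses to E → score 4.
C: beats D and B; loses to F, E, and A → score 2.
B: loses to F, E, D, A, and C → score 0.
E has the best pairwise record.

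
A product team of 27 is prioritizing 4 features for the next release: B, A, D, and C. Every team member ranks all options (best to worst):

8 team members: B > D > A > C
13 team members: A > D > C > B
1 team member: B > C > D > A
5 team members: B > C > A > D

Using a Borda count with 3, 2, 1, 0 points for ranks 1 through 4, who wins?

B: 8·3 + 13·0 + 1·3 + 5·3 = 42
A: 8·1 + 13·3 + 1·0 + 5·1 = 52
D: 8·2 + 13·2 + 1·1 + 5·0 = 43
C: 8·0 + 13·1 + 1·2 + 5·2 = 25
A has the highest Borda score (52).

A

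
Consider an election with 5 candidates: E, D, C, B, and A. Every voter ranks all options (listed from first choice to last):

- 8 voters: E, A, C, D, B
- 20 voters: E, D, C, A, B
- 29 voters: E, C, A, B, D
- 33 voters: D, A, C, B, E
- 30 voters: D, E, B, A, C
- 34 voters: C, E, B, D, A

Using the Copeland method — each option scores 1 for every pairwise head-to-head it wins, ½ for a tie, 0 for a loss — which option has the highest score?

E: beats D, C, B, and A → score 4.
D: beats C, B, and A; loses to E → score 3.
C: beats B and A; loses to E and D → score 2.
B: loses to E, D, C, and A → score 0.
A: beats B; loses to E, D, and C → score 1.
E has the best pairwise record.

E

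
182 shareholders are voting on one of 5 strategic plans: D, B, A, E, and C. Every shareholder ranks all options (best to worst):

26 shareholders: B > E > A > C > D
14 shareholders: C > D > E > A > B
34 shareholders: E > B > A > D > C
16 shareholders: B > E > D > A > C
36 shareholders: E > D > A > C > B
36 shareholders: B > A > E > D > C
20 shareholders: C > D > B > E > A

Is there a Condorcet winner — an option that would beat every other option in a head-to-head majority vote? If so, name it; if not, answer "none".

B

B vs D: 112–70 for B.
B vs A: 132–50 for B.
B vs E: 98–84 for B.
B vs C: 112–70 for B.
B beats every other option head-to-head.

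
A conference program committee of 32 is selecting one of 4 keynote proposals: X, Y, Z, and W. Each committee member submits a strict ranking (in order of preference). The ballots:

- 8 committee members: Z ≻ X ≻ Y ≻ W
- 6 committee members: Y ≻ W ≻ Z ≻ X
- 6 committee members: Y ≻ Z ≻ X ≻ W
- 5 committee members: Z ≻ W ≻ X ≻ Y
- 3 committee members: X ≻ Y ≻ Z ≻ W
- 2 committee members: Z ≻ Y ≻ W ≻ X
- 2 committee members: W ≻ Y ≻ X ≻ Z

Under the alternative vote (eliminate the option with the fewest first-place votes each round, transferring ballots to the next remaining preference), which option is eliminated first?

Round 1: X 3, Y 12, Z 15, W 2. Eliminate W.

W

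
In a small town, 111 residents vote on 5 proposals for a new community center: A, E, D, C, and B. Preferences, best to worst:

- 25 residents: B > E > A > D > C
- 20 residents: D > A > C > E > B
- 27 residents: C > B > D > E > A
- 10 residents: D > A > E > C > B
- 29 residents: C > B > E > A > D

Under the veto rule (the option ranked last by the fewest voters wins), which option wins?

E

Last-place votes: A 27, E 0, D 29, C 25, B 30.
E is ranked last by the fewest voters, so E wins.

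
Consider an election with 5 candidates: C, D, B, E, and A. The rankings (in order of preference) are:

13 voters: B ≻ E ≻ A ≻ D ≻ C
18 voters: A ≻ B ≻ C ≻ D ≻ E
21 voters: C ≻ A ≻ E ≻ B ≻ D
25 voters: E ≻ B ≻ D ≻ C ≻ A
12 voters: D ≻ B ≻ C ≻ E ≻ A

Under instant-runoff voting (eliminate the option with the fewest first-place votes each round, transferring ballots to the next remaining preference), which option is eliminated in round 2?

Round 1: C 21, D 12, B 13, E 25, A 18. Eliminate D.
Round 2: C 21, B 25, E 25, A 18. Eliminate A.

A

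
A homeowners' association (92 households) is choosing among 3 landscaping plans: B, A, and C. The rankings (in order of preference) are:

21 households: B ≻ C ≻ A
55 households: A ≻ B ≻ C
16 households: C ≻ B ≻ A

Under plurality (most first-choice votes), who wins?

A

First-place votes: B 21, A 55, C 16.
A has the most first-place votes.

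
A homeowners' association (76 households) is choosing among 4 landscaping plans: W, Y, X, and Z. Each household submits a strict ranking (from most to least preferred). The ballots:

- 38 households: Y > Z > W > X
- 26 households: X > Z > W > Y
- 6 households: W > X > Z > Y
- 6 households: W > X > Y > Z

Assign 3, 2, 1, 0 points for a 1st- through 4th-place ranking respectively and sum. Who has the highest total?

Z

W: 38·1 + 26·1 + 6·3 + 6·3 = 100
Y: 38·3 + 26·0 + 6·0 + 6·1 = 120
X: 38·0 + 26·3 + 6·2 + 6·2 = 102
Z: 38·2 + 26·2 + 6·1 + 6·0 = 134
Z has the highest Borda score (134).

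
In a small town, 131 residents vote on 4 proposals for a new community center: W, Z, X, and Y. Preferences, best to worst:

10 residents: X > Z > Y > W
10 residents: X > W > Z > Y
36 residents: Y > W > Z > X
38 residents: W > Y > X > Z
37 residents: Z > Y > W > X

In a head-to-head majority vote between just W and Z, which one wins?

W

Voters preferring W to Z: 84; preferring Z to W: 47.
W wins the head-to-head.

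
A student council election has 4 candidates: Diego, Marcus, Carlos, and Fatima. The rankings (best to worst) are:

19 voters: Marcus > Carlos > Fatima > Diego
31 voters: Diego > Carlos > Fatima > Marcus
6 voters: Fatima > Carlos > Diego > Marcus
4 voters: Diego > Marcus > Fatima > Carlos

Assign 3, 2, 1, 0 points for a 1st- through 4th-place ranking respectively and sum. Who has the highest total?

Carlos

Diego: 19·0 + 31·3 + 6·1 + 4·3 = 111
Marcus: 19·3 + 31·0 + 6·0 + 4·2 = 65
Carlos: 19·2 + 31·2 + 6·2 + 4·0 = 112
Fatima: 19·1 + 31·1 + 6·3 + 4·1 = 72
Carlos has the highest Borda score (112).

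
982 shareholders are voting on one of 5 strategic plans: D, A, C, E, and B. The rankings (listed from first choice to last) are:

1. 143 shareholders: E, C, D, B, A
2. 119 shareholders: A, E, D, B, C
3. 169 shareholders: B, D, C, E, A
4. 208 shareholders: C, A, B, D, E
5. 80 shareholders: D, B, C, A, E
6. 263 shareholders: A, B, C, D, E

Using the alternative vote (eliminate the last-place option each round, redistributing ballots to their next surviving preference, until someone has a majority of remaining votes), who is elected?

C

Round 1: D 80, A 382, C 208, E 143, B 169. Eliminate D.
Round 2: A 382, C 208, E 143, B 249. Eliminate E.
Round 3: A 382, C 351, B 249. Eliminate B.
Round 4: A 382, C 600. C has a majority.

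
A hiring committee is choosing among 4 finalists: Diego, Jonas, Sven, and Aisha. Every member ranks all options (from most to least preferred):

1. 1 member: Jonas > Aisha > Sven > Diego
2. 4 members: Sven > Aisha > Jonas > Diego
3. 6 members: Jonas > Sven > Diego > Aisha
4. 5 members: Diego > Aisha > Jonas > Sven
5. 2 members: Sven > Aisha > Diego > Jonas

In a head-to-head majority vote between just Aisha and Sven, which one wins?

Sven

Voters preferring Aisha to Sven: 6; preferring Sven to Aisha: 12.
Sven wins the head-to-head.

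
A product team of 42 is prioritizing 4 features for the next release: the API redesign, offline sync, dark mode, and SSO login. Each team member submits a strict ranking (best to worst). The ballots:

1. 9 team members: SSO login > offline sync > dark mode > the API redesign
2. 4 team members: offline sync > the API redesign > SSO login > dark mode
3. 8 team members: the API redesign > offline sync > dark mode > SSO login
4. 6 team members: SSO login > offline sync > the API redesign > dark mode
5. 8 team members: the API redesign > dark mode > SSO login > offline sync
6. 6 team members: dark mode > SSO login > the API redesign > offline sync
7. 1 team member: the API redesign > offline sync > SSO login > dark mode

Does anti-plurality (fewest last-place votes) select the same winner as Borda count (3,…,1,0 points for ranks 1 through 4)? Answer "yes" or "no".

no

Anti-plurality — last-place votes: the API redesign 9, offline sync 14, dark mode 11, SSO login 8. Winner: SSO login.
Borda — scores: the API redesign 71, offline sync 60, dark mode 51, SSO login 70. Winner: the API redesign.
The two methods disagree.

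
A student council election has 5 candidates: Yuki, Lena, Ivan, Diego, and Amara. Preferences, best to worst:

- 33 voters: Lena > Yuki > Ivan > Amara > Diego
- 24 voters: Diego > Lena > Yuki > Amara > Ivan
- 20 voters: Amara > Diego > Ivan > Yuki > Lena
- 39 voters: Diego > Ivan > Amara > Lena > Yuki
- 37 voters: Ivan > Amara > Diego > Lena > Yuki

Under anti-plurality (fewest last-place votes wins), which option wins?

Last-place votes: Yuki 76, Lena 20, Ivan 24, Diego 33, Amara 0.
Amara is ranked last by the fewest voters, so Amara wins.

Amara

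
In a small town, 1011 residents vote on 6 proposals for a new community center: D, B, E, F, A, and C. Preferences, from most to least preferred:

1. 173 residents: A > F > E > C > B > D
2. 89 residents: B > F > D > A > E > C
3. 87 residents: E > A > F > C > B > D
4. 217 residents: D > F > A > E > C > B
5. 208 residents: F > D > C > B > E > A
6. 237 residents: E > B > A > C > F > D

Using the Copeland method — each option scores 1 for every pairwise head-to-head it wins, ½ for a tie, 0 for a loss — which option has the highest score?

F

D: beats E, A, and C; loses to B and F → score 3.
B: beats D and A; loses to E, F, and C → score 2.
E: beats B, A, and C; loses to D and F → score 3.
F: beats D, B, E, A, and C → score 5.
A: beats C; loses to D, B, E, and F → score 1.
C: beats B; loses to D, E, F, and A → score 1.
F has the best pairwise record.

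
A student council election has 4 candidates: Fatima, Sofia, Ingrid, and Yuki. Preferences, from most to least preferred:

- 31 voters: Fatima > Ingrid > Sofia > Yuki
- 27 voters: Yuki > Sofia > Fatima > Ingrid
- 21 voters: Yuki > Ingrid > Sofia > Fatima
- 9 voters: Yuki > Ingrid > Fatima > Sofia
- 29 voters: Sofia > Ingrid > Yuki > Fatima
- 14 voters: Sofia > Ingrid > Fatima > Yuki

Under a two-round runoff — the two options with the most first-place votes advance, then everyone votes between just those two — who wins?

Sofia

Round 1 first-place votes: Fatima 31, Sofia 43, Ingrid 0, Yuki 57.
Yuki and Sofia advance.
Runoff: Yuki is preferred to Sofia by 57 voters; Sofia by 74.
Sofia wins the runoff.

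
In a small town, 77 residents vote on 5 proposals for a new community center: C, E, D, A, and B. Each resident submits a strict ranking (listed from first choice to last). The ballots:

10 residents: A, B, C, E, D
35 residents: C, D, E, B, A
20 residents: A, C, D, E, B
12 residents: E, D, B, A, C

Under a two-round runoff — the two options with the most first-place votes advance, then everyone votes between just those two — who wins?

Round 1 first-place votes: C 35, E 12, D 0, A 30, B 0.
C and A advance.
Runoff: C is preferred to A by 35 voters; A by 42.
A wins the runoff.

A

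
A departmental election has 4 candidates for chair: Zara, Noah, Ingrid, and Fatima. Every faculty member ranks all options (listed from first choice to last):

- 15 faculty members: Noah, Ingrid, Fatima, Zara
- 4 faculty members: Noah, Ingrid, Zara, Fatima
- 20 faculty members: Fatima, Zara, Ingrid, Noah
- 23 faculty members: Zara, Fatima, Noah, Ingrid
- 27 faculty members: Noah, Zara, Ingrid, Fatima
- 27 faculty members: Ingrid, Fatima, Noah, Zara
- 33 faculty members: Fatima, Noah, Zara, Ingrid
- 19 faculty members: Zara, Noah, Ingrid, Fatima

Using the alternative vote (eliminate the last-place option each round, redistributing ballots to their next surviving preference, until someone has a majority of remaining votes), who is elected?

Fatima

Round 1: Zara 42, Noah 46, Ingrid 27, Fatima 53. Eliminate Ingrid.
Round 2: Zara 42, Noah 46, Fatima 80. Eliminate Zara.
Round 3: Noah 65, Fatima 103. Fatima has a majority.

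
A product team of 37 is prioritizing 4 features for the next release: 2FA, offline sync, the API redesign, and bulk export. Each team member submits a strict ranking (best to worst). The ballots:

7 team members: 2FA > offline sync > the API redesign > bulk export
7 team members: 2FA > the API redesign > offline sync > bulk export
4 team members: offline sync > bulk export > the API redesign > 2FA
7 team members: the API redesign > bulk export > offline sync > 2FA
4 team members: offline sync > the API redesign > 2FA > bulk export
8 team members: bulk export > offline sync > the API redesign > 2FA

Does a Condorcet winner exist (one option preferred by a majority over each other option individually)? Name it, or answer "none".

offline sync vs 2FA: 23–14 for offline sync.
offline sync vs the API redesign: 23–14 for offline sync.
offline sync vs bulk export: 22–15 for offline sync.
offline sync beats every other option head-to-head.

offline sync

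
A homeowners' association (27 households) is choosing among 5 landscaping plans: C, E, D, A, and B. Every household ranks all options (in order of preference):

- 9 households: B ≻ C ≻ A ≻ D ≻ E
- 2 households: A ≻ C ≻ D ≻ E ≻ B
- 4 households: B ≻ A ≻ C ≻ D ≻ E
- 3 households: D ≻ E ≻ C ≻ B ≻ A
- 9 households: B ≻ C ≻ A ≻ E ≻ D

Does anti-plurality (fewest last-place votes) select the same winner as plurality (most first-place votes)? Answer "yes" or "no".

Anti-plurality — last-place votes: C 0, E 13, D 9, A 3, B 2. Winner: C.
Plurality — first-place votes: C 0, E 0, D 3, A 2, B 22. Winner: B.
The two methods disagree.

no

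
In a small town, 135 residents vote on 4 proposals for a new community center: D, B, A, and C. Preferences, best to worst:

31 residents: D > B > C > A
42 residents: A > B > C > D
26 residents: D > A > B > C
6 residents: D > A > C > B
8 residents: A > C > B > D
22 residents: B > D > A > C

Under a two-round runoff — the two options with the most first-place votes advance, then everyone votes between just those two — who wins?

Round 1 first-place votes: D 63, B 22, A 50, C 0.
D and A advance.
Runoff: D is preferred to A by 85 voters; A by 50.
D wins the runoff.

D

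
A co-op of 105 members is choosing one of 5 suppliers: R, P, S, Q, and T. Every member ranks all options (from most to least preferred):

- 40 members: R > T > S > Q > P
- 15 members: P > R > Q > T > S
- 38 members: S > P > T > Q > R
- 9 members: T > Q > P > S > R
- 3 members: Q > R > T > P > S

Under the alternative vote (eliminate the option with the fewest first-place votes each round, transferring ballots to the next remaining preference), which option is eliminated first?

Round 1: R 40, P 15, S 38, Q 3, T 9. Eliminate Q.

Q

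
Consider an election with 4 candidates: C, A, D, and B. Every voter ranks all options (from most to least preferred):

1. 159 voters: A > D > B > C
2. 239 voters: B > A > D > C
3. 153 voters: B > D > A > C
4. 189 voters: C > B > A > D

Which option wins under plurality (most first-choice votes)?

B

First-place votes: C 189, A 159, D 0, B 392.
B has the most first-place votes.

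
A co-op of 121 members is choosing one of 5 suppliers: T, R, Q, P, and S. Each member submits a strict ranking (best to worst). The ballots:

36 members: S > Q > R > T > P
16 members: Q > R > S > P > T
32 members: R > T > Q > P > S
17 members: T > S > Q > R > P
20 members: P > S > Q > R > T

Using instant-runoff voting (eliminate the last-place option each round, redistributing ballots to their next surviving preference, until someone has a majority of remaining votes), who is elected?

S

Round 1: T 17, R 32, Q 16, P 20, S 36. Eliminate Q.
Round 2: T 17, R 48, P 20, S 36. Eliminate T.
Round 3: R 48, P 20, S 53. Eliminate P.
Round 4: R 48, S 73. S has a majority.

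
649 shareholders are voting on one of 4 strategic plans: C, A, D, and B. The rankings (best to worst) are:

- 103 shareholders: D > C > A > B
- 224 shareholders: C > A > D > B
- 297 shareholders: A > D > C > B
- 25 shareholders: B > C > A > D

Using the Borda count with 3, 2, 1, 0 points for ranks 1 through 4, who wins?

C: 103·2 + 224·3 + 297·1 + 25·2 = 1225
A: 103·1 + 224·2 + 297·3 + 25·1 = 1467
D: 103·3 + 224·1 + 297·2 + 25·0 = 1127
B: 103·0 + 224·0 + 297·0 + 25·3 = 75
A has the highest Borda score (1467).

A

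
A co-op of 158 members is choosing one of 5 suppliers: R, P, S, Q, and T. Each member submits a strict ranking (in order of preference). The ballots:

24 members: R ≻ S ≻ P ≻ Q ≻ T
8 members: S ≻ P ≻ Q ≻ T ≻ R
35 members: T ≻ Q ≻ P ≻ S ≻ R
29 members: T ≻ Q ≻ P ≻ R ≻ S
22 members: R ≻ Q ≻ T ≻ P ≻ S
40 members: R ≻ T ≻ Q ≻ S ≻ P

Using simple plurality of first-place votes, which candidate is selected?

First-place votes: R 86, P 0, S 8, Q 0, T 64.
R has the most first-place votes.

R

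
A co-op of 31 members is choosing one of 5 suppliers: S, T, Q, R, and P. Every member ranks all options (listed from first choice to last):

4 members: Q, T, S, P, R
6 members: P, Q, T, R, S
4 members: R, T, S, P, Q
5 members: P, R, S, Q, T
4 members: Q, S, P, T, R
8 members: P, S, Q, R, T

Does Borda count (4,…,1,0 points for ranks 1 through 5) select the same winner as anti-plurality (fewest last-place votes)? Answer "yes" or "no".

yes

Borda — scores: S 62, T 40, Q 71, R 45, P 92. Winner: P.
Anti-plurality — last-place votes: S 6, T 13, Q 4, R 8, P 0. Winner: P.
The two methods agree.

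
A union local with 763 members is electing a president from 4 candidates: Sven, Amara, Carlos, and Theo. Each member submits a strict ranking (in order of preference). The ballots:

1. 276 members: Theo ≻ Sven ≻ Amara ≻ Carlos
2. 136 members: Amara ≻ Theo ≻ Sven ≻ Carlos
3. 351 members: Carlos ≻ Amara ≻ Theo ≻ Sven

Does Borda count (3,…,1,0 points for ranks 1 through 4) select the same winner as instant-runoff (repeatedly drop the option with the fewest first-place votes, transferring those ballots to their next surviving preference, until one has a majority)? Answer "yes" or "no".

yes

Borda — scores: Sven 688, Amara 1386, Carlos 1053, Theo 1451. Winner: Theo.
Instant-runoff — R1 Sven 0, Amara 136, Carlos 351, Theo 276 (Sven out); R2 Amara 136, Carlos 351, Theo 276 (Amara out); R3 Carlos 351, Theo 412 (Theo winner). Winner: Theo.
The two methods agree.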